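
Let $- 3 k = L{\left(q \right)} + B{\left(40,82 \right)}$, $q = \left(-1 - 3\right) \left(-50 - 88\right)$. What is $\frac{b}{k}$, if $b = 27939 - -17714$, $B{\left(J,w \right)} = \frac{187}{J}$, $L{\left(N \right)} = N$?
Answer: $- \frac{5478360}{22267} \approx -246.03$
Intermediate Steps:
$q = 552$ ($q = \left(-4\right) \left(-138\right) = 552$)
$k = - \frac{22267}{120}$ ($k = - \frac{552 + \frac{187}{40}}{3} = \left(- \frac{1}{3}\right) \frac{22267}{40} = - \frac{22267}{120} \approx -185.56$)
$b = 45653$ ($b = 27939 + 17714 = 45653$)
$\frac{b}{k} = \frac{45653}{- \frac{22267}{120}} = 45653 \left(- \frac{120}{22267}\right) = - \frac{5478360}{22267}$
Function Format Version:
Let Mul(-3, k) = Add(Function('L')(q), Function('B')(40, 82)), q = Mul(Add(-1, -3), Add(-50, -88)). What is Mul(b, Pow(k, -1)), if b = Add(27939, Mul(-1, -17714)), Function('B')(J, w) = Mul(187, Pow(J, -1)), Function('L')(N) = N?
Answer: Rational(-5478360, 22267) ≈ -246.03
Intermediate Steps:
q = 552 (q = Mul(-4, -138) = 552)
k = Rational(-22267, 120) (k = Mul(Rational(-1, 3), Add(552, Mul(187, Pow(40, -1)))) = Mul(Rational(-1, 3), Add(552, Mul(187, Rational(1, 40)))) = Mul(Rational(-1, 3), Add(552, Rational(187, 40))) = Mul(Rational(-1, 3), Rational(22267, 40)) = Rational(-22267, 120) ≈ -185.56)
b = 45653 (b = Add(27939, 17714) = 45653)
Mul(b, Pow(k, -1)) = Mul(45653, Pow(Rational(-22267, 120), -1)) = Mul(45653, Rational(-120, 22267)) = Rational(-5478360, 22267)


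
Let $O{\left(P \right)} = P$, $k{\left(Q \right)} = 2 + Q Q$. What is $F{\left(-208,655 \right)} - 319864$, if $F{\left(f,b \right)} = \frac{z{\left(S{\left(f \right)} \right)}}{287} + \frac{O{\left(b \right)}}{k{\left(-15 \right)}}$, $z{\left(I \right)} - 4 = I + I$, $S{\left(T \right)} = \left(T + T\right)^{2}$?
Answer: $- \frac{20760063419}{65149} \approx -3.1866 \cdot 10^{5}$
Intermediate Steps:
$S{\left(T \right)} = 4 T^{2}$ ($S{\left(T \right)} = \left(2 T\right)^{2} = 4 T^{2}$)
$k{\left(Q \right)} = 2 + Q^{2}$
$z{\left(I \right)} = 4 + 2 I$ ($z{\left(I \right)} = 4 + \left(I + I\right) = 4 + 2 I$)
$F{\left(f,b \right)} = \frac{4}{287} + \frac{b}{227} + \frac{8 f^{2}}{287}$ ($F{\left(f,b \right)} = \frac{4 + 2 \cdot 4 f^{2}}{287} + \frac{b}{2 + \left(-15\right)^{2}} = \left(4 + 8 f^{2}\right) \frac{1}{287} + \frac{b}{2 + 225} = \left(\frac{4}{287} + \frac{8 f^{2}}{287}\right) + \frac{b}{227} = \frac{4}{287} + \frac{b}{227} + \frac{8 f^{2}}{287}$)
$F{\left(-208,655 \right)} - 319864 = \left(\frac{4}{287} + \frac{1}{227} \cdot 655 + \frac{8 \left(-208\right)^{2}}{287}\right) - 319864 = \left(\frac{4}{287} + \frac{655}{227} + \frac{8}{287} \cdot 43264\right) - 319864 = \left(\frac{4}{287} + \frac{655}{227} + \frac{346112}{287}\right) - 319864 = \frac{78756317}{65149} - 319864 = - \frac{20760063419}{65149}$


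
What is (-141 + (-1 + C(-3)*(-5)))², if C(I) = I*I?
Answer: 34969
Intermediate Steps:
C(I) = I²
(-141 + (-1 + C(-3)*(-5)))² = (-141 + (-1 + (-3)²*(-5)))² = (-141 + (-1 + 9*(-5)))² = (-141 + (-1 - 45))² = (-141 - 46)² = (-187)² = 34969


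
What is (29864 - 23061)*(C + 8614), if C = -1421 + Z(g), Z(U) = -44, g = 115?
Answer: 48634647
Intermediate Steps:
C = -1465 (C = -1421 - 44 = -1465)
(29864 - 23061)*(C + 8614) = (29864 - 23061)*(-1465 + 8614) = 6803*7149 = 48634647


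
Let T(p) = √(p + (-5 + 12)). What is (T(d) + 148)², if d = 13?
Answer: 21924 + 592*√5 ≈ 23248.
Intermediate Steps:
T(p) = √(7 + p) (T(p) = √(p + 7) = √(7 + p))
(T(d) + 148)² = (√(7 + 13) + 148)² = (√20 + 148)² = (2*√5 + 148)² = (148 + 2*√5)²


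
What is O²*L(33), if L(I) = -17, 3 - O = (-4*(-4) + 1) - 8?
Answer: -612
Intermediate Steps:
O = -6 (O = 3 - ((-4*(-4) + 1) - 8) = 3 - ((16 + 1) - 8) = 3 - (17 - 8) = 3 - 1*9 = 3 - 9 = -6)
O²*L(33) = (-6)²*(-17) = 36*(-17) = -612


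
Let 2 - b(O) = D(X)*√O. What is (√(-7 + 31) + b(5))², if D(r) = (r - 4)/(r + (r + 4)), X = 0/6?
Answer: (2 + √5 + 2*√6)² ≈ 83.449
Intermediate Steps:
X = 0 (X = 0*(⅙) = 0)
D(r) = (-4 + r)/(4 + 2*r) (D(r) = (-4 + r)/(r + (4 + r)) = (-4 + r)/(4 + 2*r))
b(O) = 2 + √O (b(O) = 2 - (-4 + 0)/(2*(2 + 0))*√O = 2 - (½)*(-4)/2*√O = 2 - (½)*(½)*(-4)*√O = 2 - (-1)*√O = 2 + √O)
(√(-7 + 31) + b(5))² = (√(-7 + 31) + (2 + √5))² = (√24 + (2 + √5))² = (2*√6 + (2 + √5))² = (2 + √5 + 2*√6)²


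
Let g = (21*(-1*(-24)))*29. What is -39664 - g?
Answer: -54280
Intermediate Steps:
g = 14616 (g = (21*24)*29 = 504*29 = 14616)
-39664 - g = -39664 - 1*14616 = -39664 - 14616 = -54280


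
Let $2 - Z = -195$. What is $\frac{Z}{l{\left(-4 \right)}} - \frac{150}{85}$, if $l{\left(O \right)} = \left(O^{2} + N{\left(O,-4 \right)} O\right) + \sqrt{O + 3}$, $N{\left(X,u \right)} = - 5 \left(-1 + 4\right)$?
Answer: $\frac{81214}{98209} - \frac{197 i}{5777} \approx 0.82695 - 0.034101 i$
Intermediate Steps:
$Z = 197$ ($Z = 2 - -195 = 2 + 195 = 197$)
$N{\left(X,u \right)} = -15$ ($N{\left(X,u \right)} = \left(-5\right) 3 = -15$)
$l{\left(O \right)} = O^{2} + \sqrt{3 + O} - 15 O$ ($l{\left(O \right)} = \left(O^{2} - 15 O\right) + \sqrt{O + 3} = \left(O^{2} - 15 O\right) + \sqrt{3 + O} = O^{2} + \sqrt{3 + O} - 15 O$)
$\frac{Z}{l{\left(-4 \right)}} - \frac{150}{85} = \frac{197}{\left(-4\right)^{2} + \sqrt{3 - 4} - -60} - \frac{150}{85} = \frac{197}{16 + \sqrt{-1} + 60} - \frac{30}{17} = \frac{197}{16 + i + 60} - \frac{30}{17} = \frac{197}{76 + i} - \frac{30}{17} = 197 \frac{76 - i}{5777} - \frac{30}{17} = \frac{197 \left(76 - i\right)}{5777} - \frac{30}{17} = - \frac{30}{17} + \frac{197 \left(76 - i\right)}{5777}$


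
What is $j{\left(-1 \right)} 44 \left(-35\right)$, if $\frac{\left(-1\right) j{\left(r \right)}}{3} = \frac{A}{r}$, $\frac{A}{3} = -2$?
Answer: $27720$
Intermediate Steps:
$A = -6$ ($A = 3 \left(-2\right) = -6$)
$j{\left(r \right)} = \frac{18}{r}$ ($j{\left(r \right)} = - 3 \left(- \frac{6}{r}\right) = \frac{18}{r}$)
$j{\left(-1 \right)} 44 \left(-35\right) = \frac{18}{-1} \cdot 44 \left(-35\right) = 18 \left(-1\right) 44 \left(-35\right) = \left(-18\right) 44 \left(-35\right) = \left(-792\right) \left(-35\right) = 27720$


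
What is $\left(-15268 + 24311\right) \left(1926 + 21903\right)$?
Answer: $215485647$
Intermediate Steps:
$\left(-15268 + 24311\right) \left(1926 + 21903\right) = 9043 \cdot 23829 = 215485647$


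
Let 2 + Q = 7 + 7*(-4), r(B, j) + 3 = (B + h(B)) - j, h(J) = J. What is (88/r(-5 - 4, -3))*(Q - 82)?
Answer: 1540/3 ≈ 513.33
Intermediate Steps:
r(B, j) = -3 - j + 2*B (r(B, j) = -3 + ((B + B) - j) = -3 + (2*B - j) = -3 + (-j + 2*B) = -3 - j + 2*B)
Q = -23 (Q = -2 + (7 + 7*(-4)) = -2 + (7 - 28) = -2 - 21 = -23)
(88/r(-5 - 4, -3))*(Q - 82) = (88/(-3 - 1*(-3) + 2*(-5 - 4)))*(-23 - 82) = (88/(-3 + 3 + 2*(-9)))*(-105) = (88/(-3 + 3 - 18))*(-105) = (88/(-18))*(-105) = (88*(-1/18))*(-105) = -44/9*(-105) = 1540/3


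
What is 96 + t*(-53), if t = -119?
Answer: 6403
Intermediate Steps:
96 + t*(-53) = 96 - 119*(-53) = 96 + 6307 = 6403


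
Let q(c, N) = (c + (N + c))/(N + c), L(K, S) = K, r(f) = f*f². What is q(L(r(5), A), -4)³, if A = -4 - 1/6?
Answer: 14886936/1771561 ≈ 8.4033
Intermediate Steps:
r(f) = f³
A = -25/6 (A = -4 - 1*⅙ = -4 - ⅙ = -25/6 ≈ -4.1667)
q(c, N) = (N + 2*c)/(N + c)
q(L(r(5), A), -4)³ = ((-4 + 2*5³)/(-4 + 5³))³ = ((-4 + 2*125)/(-4 + 125))³ = ((-4 + 250)/121)³ = ((1/121)*246)³ = (246/121)³ = 14886936/1771561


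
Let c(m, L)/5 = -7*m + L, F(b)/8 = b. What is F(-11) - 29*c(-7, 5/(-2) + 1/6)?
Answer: -20564/3 ≈ -6854.7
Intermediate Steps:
F(b) = 8*b
c(m, L) = -35*m + 5*L (c(m, L) = 5*(-7*m + L) = 5*(L - 7*m) = -35*m + 5*L)
F(-11) - 29*c(-7, 5/(-2) + 1/6) = 8*(-11) - 29*(-35*(-7) + 5*(5/(-2) + 1/6)) = -88 - 29*(245 + 5*(5*(-1/2) + 1*(1/6))) = -88 - 29*(245 + 5*(-5/2 + 1/6)) = -88 - 29*(245 + 5*(-7/3)) = -88 - 29*(245 - 35/3) = -88 - 29*700/3 = -88 - 20300/3 = -20564/3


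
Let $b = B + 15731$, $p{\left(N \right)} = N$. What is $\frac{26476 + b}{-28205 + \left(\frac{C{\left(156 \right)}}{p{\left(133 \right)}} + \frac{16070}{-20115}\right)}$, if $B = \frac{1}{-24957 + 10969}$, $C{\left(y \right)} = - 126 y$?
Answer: $- \frac{9025551246411}{6063135626236} \approx -1.4886$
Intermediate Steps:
$B = - \frac{1}{13988}$ ($B = \frac{1}{-13988} = - \frac{1}{13988} \approx -7.149 \cdot 10^{-5}$)
$b = \frac{220045227}{13988}$ ($b = - \frac{1}{13988} + 15731 = \frac{220045227}{13988} \approx 15731.0$)
$\frac{26476 + b}{-28205 + \left(\frac{C{\left(156 \right)}}{p{\left(133 \right)}} + \frac{16070}{-20115}\right)} = \frac{26476 + \frac{220045227}{13988}}{-28205 + \left(\frac{\left(-126\right) 156}{133} + \frac{16070}{-20115}\right)} = \frac{590391515}{13988 \left(-28205 + \left(\left(-19656\right) \frac{1}{133} + 16070 \left(- \frac{1}{20115}\right)\right)\right)} = \frac{590391515}{13988 \left(-28205 - \frac{11357650}{76437}\right)} = \frac{590391515}{13988 \left(- \frac{2167263235}{76437}\right)} = \frac{590391515}{13988} \left(- \frac{76437}{2167263235}\right) = - \frac{9025551246411}{6063135626236}$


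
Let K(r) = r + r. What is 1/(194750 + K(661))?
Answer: 1/196072 ≈ 5.1002e-6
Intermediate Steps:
K(r) = 2*r
1/(194750 + K(661)) = 1/(194750 + 2*661) = 1/(194750 + 1322) = 1/196072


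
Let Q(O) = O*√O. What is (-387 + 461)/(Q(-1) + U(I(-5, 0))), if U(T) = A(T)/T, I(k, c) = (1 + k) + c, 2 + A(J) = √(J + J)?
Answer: 148*I/(2 + I + √2) ≈ 11.693 + 39.923*I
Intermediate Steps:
A(J) = -2 + √2*√J (A(J) = -2 + √(J + J) = -2 + √(2*J) = -2 + √2*√J)
I(k, c) = 1 + c + k
Q(O) = O^(3/2)
U(T) = (-2 + √2*√T)/T
(-387 + 461)/(Q(-1) + U(I(-5, 0))) = (-387 + 461)/((-1)^(3/2) + (-2 + √2*√(1 + 0 - 5))/(1 + 0 - 5)) = 74/(-I + (-2 + √2*√(-4))/(-4)) = 74/(-I - (-2 + √2*(2*I))/4) = 74/(-I - (-2 + 2*I*√2)/4) = 74/(-I + (½ - I*√2/2)) = 74/(½ - I - I*√2/2)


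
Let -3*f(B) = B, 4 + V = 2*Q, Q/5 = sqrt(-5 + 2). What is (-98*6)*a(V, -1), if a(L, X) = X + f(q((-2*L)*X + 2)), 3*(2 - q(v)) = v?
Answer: 1372 - 3920*I*sqrt(3)/3 ≈ 1372.0 - 2263.2*I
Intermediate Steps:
Q = 5*I*sqrt(3) (Q = 5*sqrt(-5 + 2) = 5*sqrt(-3) = 5*(I*sqrt(3)) = 5*I*sqrt(3) ≈ 8.6602*I)
q(v) = 2 - v/3
V = -4 + 10*I*sqrt(3) (V = -4 + 2*(5*I*sqrt(3)) = -4 + 10*I*sqrt(3) ≈ -4.0 + 17.32*I)
f(B) = -B/3
a(L, X) = -4/9 + X - 2*L*X/9 (a(L, X) = X - (2 - ((-2*L)*X + 2)/3)/3 = X - (2 - (-2*L*X + 2)/3)/3 = X - (2 - (2 - 2*L*X)/3)/3 = X - (2 + (-2/3 + 2*L*X/3))/3 = X - (4/3 + 2*L*X/3)/3 = X + (-4/9 - 2*L*X/9) = -4/9 + X - 2*L*X/9)
(-98*6)*a(V, -1) = (-98*6)*(-4/9 - 1 - 2/9*(-4 + 10*I*sqrt(3))*(-1)) = -588*(-4/9 - 1 + (-8/9 + 20*I*sqrt(3)/9)) = -588*(-7/3 + 20*I*sqrt(3)/9) = 1372 - 3920*I*sqrt(3)/3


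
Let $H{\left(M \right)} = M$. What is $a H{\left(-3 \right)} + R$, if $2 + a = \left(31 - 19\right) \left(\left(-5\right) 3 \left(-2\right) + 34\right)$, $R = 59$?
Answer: $-2239$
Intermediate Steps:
$a = 766$ ($a = -2 + \left(31 - 19\right) \left(\left(-5\right) 3 \left(-2\right) + 34\right) = -2 + 12 \left(\left(-15\right) \left(-2\right) + 34\right) = -2 + 12 \left(30 + 34\right) = -2 + 12 \cdot 64 = -2 + 768 = 766$)
$a H{\left(-3 \right)} + R = 766 \left(-3\right) + 59 = -2298 + 59 = -2239$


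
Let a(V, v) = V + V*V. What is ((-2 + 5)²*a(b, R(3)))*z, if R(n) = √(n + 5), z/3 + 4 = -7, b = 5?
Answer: -8910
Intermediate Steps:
z = -33 (z = -12 + 3*(-7) = -12 - 21 = -33)
R(n) = √(5 + n)
a(V, v) = V + V²
((-2 + 5)²*a(b, R(3)))*z = ((-2 + 5)²*(5*(1 + 5)))*(-33) = (3²*(5*6))*(-33) = (9*30)*(-33) = 270*(-33) = -8910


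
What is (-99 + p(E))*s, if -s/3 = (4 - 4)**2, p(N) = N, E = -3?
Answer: 0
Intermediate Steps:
s = 0 (s = -3*(4 - 4)**2 = -3*0**2 = -3*0 = 0)
(-99 + p(E))*s = (-99 - 3)*0 = -102*0 = 0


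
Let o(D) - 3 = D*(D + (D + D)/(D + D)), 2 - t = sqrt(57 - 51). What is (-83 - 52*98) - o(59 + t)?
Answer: -8970 + 123*sqrt(6) ≈ -8668.7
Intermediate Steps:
t = 2 - sqrt(6) (t = 2 - sqrt(57 - 51) = 2 - sqrt(6) ≈ -0.44949)
o(D) = 3 + D*(1 + D) (o(D) = 3 + D*(D + (D + D)/(D + D)) = 3 + D*(D + (2*D)/((2*D))) = 3 + D*(D + (2*D)*(1/(2*D))) = 3 + D*(D + 1) = 3 + D*(1 + D))
(-83 - 52*98) - o(59 + t) = (-83 - 52*98) - (3 + (59 + (2 - sqrt(6))) + (59 + (2 - sqrt(6)))**2) = (-83 - 5096) - (3 + (61 - sqrt(6)) + (61 - sqrt(6))**2) = -5179 - (64 + (61 - sqrt(6))**2 - sqrt(6)) = -5179 + (-64 + sqrt(6) - (61 - sqrt(6))**2) = -5243 + sqrt(6) - (61 - sqrt(6))**2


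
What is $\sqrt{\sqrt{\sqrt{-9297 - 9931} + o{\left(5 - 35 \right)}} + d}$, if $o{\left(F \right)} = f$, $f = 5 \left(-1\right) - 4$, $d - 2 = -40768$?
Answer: $\sqrt{-40766 + \sqrt{-9 + 2 i \sqrt{4807}}} \approx 0.021 + 201.89 i$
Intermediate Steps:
$d = -40766$ ($d = 2 - 40768 = -40766$)
$f = -9$ ($f = -5 - 4 = -9$)
$o{\left(F \right)} = -9$
$\sqrt{\sqrt{\sqrt{-9297 - 9931} + o{\left(5 - 35 \right)}} + d} = \sqrt{\sqrt{\sqrt{-9297 - 9931} - 9} - 40766} = \sqrt{\sqrt{\sqrt{-19228} - 9} - 40766} = \sqrt{\sqrt{2 i \sqrt{4807} - 9} - 40766} = \sqrt{\sqrt{-9 + 2 i \sqrt{4807}} - 40766} = \sqrt{-40766 + \sqrt{-9 + 2 i \sqrt{4807}}}$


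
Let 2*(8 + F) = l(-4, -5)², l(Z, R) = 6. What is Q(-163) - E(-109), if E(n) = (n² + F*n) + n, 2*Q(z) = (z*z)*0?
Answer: -10682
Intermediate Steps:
Q(z) = 0 (Q(z) = ((z*z)*0)/2 = (z²*0)/2 = (½)*0 = 0)
F = 10 (F = -8 + (½)*6² = -8 + (½)*36 = -8 + 18 = 10)
E(n) = n² + 11*n (E(n) = (n² + 10*n) + n = n² + 11*n)
Q(-163) - E(-109) = 0 - (-109)*(11 - 109) = 0 - (-109)*(-98) = 0 - 1*10682 = 0 - 10682 = -10682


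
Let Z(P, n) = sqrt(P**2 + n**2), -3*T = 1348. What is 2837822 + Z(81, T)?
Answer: 2837822 + sqrt(1876153)/3 ≈ 2.8383e+6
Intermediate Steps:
T = -1348/3 (T = -1/3*1348 = -1348/3 ≈ -449.33)
2837822 + Z(81, T) = 2837822 + sqrt(81**2 + (-1348/3)**2) = 2837822 + sqrt(6561 + 1817104/9) = 2837822 + sqrt(1876153/9) = 2837822 + sqrt(1876153)/3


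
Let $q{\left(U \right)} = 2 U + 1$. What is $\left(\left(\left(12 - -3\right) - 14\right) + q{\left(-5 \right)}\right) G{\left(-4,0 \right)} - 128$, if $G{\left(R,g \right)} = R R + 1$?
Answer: $-264$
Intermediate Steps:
$q{\left(U \right)} = 1 + 2 U$
$G{\left(R,g \right)} = 1 + R^{2}$ ($G{\left(R,g \right)} = R^{2} + 1 = 1 + R^{2}$)
$\left(\left(\left(12 - -3\right) - 14\right) + q{\left(-5 \right)}\right) G{\left(-4,0 \right)} - 128 = \left(\left(\left(12 - -3\right) - 14\right) + \left(1 + 2 \left(-5\right)\right)\right) \left(1 + \left(-4\right)^{2}\right) - 128 = \left(\left(\left(12 + 3\right) - 14\right) + \left(1 - 10\right)\right) \left(1 + 16\right) - 128 = \left(\left(15 - 14\right) - 9\right) 17 - 128 = \left(1 - 9\right) 17 - 128 = \left(-8\right) 17 - 128 = -136 - 128 = -264$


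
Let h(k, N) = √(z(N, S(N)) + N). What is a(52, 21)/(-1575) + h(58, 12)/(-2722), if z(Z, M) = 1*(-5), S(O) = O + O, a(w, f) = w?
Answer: -52/1575 - √7/2722 ≈ -0.033988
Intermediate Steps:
S(O) = 2*O
z(Z, M) = -5
h(k, N) = √(-5 + N)
a(52, 21)/(-1575) + h(58, 12)/(-2722) = 52/(-1575) + √(-5 + 12)/(-2722) = 52*(-1/1575) + √7*(-1/2722) = -52/1575 - √7/2722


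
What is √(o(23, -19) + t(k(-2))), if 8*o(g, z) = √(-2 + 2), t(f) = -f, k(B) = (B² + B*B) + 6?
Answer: I*√14 ≈ 3.7417*I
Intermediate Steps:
k(B) = 6 + 2*B² (k(B) = (B² + B²) + 6 = 2*B² + 6 = 6 + 2*B²)
o(g, z) = 0 (o(g, z) = √(-2 + 2)/8 = √0/8 = (⅛)*0 = 0)
√(o(23, -19) + t(k(-2))) = √(0 - (6 + 2*(-2)²)) = √(0 - (6 + 2*4)) = √(0 - (6 + 8)) = √(0 - 1*14) = √(0 - 14) = √(-14) = I*√14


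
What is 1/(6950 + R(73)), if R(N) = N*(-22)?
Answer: 1/5344 ≈ 0.00018713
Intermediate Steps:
R(N) = -22*N
1/(6950 + R(73)) = 1/(6950 - 22*73) = 1/(6950 - 1606) = 1/5344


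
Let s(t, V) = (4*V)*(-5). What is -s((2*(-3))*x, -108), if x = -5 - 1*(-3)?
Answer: -2160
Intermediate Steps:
x = -2 (x = -5 + 3 = -2)
s(t, V) = -20*V
-s((2*(-3))*x, -108) = -(-20)*(-108) = -1*2160 = -2160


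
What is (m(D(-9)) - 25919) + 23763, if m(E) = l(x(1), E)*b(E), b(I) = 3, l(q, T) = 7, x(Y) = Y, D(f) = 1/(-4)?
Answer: -2135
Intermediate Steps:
D(f) = -¼
m(E) = 21 (m(E) = 7*3 = 21)
(m(D(-9)) - 25919) + 23763 = (21 - 25919) + 23763 = -25898 + 23763 = -2135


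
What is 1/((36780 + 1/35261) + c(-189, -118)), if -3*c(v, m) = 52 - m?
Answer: 105783/3884704373 ≈ 2.7231e-5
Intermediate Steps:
c(v, m) = -52/3 + m/3 (c(v, m) = -(52 - m)/3 = -52/3 + m/3)
1/((36780 + 1/35261) + c(-189, -118)) = 1/((36780 + 1/35261) + (-52/3 + (⅓)*(-118))) = 1/((36780 + 1/35261) + (-52/3 - 118/3)) = 1/(1296899581/35261 - 170/3) = 1/(3884704373/105783) = 105783/3884704373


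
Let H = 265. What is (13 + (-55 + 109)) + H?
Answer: 332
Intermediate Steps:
(13 + (-55 + 109)) + H = (13 + (-55 + 109)) + 265 = (13 + 54) + 265 = 67 + 265 = 332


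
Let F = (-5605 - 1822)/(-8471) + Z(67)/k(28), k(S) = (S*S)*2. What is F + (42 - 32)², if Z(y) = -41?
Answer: 1339551025/13282528 ≈ 100.85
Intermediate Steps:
k(S) = 2*S² (k(S) = S²*2 = 2*S²)
F = 11298225/13282528 (F = (-5605 - 1822)/(-8471) - 41/(2*28²) = -7427*(-1/8471) - 41/(2*784) = 7427/8471 - 41/1568 = 11298225/13282528 ≈ 0.85061)
F + (42 - 32)² = 11298225/13282528 + (42 - 32)² = 11298225/13282528 + 10² = 11298225/13282528 + 100 = 1339551025/13282528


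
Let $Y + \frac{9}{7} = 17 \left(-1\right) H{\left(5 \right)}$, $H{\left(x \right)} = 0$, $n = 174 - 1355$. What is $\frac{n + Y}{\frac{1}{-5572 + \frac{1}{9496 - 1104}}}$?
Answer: $\frac{96746901387}{14686} \approx 6.5877 \cdot 10^{6}$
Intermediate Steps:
$n = -1181$ ($n = 174 - 1355 = -1181$)
$Y = - \frac{9}{7}$ ($Y = - \frac{9}{7} + 17 \left(-1\right) 0 = - \frac{9}{7} - 0 = - \frac{9}{7} + 0 = - \frac{9}{7} \approx -1.2857$)
$\frac{n + Y}{\frac{1}{-5572 + \frac{1}{9496 - 1104}}} = \frac{-1181 - \frac{9}{7}}{\frac{1}{-5572 + \frac{1}{9496 - 1104}}} = - \frac{8276}{7 \frac{1}{-5572 + \frac{1}{8392}}} = - \frac{8276}{7 \frac{1}{- \frac{46760223}{8392}}} = - \frac{8276}{7 \left(- \frac{8392}{46760223}\right)} = \left(- \frac{8276}{7}\right) \left(- \frac{46760223}{8392}\right) = \frac{96746901387}{14686}$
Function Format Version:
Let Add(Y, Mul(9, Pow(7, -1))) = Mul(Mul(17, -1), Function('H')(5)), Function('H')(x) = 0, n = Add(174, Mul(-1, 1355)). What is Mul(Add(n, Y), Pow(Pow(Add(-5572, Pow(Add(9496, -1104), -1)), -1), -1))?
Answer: Rational(96746901387, 14686) ≈ 6.5877e+6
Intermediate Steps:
n = -1181 (n = Add(174, -1355) = -1181)
Y = Rational(-9, 7) (Y = Add(Rational(-9, 7), Mul(Mul(17, -1), 0)) = Add(Rational(-9, 7), Mul(-17, 0)) = Add(Rational(-9, 7), 0) = Rational(-9, 7) ≈ -1.2857)
Mul(Add(n, Y), Pow(Pow(Add(-5572, Pow(Add(9496, -1104), -1)), -1), -1)) = Mul(Add(-1181, Rational(-9, 7)), Pow(Pow(Add(-5572, Pow(Add(9496, -1104), -1)), -1), -1)) = Mul(Rational(-8276, 7), Pow(Pow(Add(-5572, Pow(8392, -1)), -1), -1)) = Mul(Rational(-8276, 7), Pow(Pow(Add(-5572, Rational(1, 8392)), -1), -1)) = Mul(Rational(-8276, 7), Pow(Pow(Rational(-46760223, 8392), -1), -1)) = Mul(Rational(-8276, 7), Pow(Rational(-8392, 46760223), -1)) = Mul(Rational(-8276, 7), Rational(-46760223, 8392)) = Rational(96746901387, 14686)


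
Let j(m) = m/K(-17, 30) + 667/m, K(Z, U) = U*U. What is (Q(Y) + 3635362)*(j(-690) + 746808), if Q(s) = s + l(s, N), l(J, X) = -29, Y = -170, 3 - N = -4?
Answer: 13573812543774/5 ≈ 2.7148e+12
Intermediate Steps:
N = 7 (N = 3 - 1*(-4) = 3 + 4 = 7)
K(Z, U) = U**2
Q(s) = -29 + s (Q(s) = s - 29 = -29 + s)
j(m) = 667/m + m/900 (j(m) = m/(30**2) + 667/m = m/900 + 667/m = 667/m + m/900)
(Q(Y) + 3635362)*(j(-690) + 746808) = ((-29 - 170) + 3635362)*((667/(-690) + (1/900)*(-690)) + 746808) = (-199 + 3635362)*((667*(-1/690) - 23/30) + 746808) = 3635163*((-29/30 - 23/30) + 746808) = 3635163*(-26/15 + 746808) = 3635163*(11202094/15) = 13573812543774/5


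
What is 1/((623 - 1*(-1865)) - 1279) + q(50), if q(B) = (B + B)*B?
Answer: 6045001/1209 ≈ 5000.0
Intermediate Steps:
q(B) = 2*B² (q(B) = (2*B)*B = 2*B²)
1/((623 - 1*(-1865)) - 1279) + q(50) = 1/((623 - 1*(-1865)) - 1279) + 2*50² = 1/((623 + 1865) - 1279) + 2*2500 = 1/(2488 - 1279) + 5000 = 1/1209 + 5000 = 6045001/1209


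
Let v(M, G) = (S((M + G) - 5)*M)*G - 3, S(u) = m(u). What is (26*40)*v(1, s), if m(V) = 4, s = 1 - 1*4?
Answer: -15600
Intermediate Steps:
s = -3 (s = 1 - 4 = -3)
S(u) = 4
v(M, G) = -3 + 4*G*M (v(M, G) = (4*M)*G - 3 = 4*G*M - 3 = -3 + 4*G*M)
(26*40)*v(1, s) = (26*40)*(-3 + 4*(-3)*1) = 1040*(-3 - 12) = 1040*(-15) = -15600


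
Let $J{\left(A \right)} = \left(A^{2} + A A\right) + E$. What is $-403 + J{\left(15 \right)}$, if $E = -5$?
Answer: $42$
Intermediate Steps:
$J{\left(A \right)} = -5 + 2 A^{2}$ ($J{\left(A \right)} = \left(A^{2} + A A\right) - 5 = \left(A^{2} + A^{2}\right) - 5 = 2 A^{2} - 5 = -5 + 2 A^{2}$)
$-403 + J{\left(15 \right)} = -403 - \left(5 - 2 \cdot 15^{2}\right) = -403 + \left(-5 + 2 \cdot 225\right) = -403 + \left(-5 + 450\right) = -403 + 445 = 42$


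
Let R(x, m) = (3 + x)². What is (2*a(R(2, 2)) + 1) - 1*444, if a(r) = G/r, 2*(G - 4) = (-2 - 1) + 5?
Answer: -2213/5 ≈ -442.60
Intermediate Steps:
G = 5 (G = 4 + ((-2 - 1) + 5)/2 = 4 + (-3 + 5)/2 = 4 + (½)*2 = 4 + 1 = 5)
a(r) = 5/r
(2*a(R(2, 2)) + 1) - 1*444 = (2*(5/((3 + 2)²)) + 1) - 1*444 = (2*(5/(5²)) + 1) - 444 = (2*(5/25) + 1) - 444 = (2*(5*(1/25)) + 1) - 444 = (2*(⅕) + 1) - 444 = (⅖ + 1) - 444 = 7/5 - 444 = -2213/5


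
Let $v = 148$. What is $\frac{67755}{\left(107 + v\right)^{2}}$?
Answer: $\frac{4517}{4335} \approx 1.042$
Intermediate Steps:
$\frac{67755}{\left(107 + v\right)^{2}} = \frac{67755}{\left(107 + 148\right)^{2}} = \frac{67755}{255^{2}} = \frac{67755}{65025} = 67755 \cdot \frac{1}{65025} = \frac{4517}{4335}$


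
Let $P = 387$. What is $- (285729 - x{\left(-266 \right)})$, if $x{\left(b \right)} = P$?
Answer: $-285342$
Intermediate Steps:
$x{\left(b \right)} = 387$
$- (285729 - x{\left(-266 \right)}) = - (285729 - 387) = \left(-1\right) 285342 = -285342$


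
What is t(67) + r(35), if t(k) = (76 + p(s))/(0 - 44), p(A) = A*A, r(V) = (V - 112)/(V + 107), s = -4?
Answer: -4113/1562 ≈ -2.6332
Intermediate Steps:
r(V) = (-112 + V)/(107 + V)
p(A) = A²
t(k) = -23/11 (t(k) = (76 + (-4)²)/(0 - 44) = (76 + 16)/(-44) = 92*(-1/44) = -23/11)
t(67) + r(35) = -23/11 + (-112 + 35)/(107 + 35) = -23/11 - 77/142 = -4113/1562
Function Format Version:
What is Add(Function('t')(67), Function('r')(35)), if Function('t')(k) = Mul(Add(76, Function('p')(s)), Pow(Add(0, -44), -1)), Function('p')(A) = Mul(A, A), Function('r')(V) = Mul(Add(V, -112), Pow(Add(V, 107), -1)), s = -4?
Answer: Rational(-4113, 1562) ≈ -2.6332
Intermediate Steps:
Function('r')(V) = Mul(Pow(Add(107, V), -1), Add(-112, V)) (Function('r')(V) = Mul(Add(-112, V), Pow(Add(107, V), -1)) = Mul(Pow(Add(107, V), -1), Add(-112, V)))
Function('p')(A) = Pow(A, 2)
Function('t')(k) = Rational(-23, 11) (Function('t')(k) = Mul(Add(76, Pow(-4, 2)), Pow(Add(0, -44), -1)) = Mul(Add(76, 16), Pow(-44, -1)) = Mul(92, Rational(-1, 44)) = Rational(-23, 11))
Add(Function('t')(67), Function('r')(35)) = Add(Rational(-23, 11), Mul(Pow(Add(107, 35), -1), Add(-112, 35))) = Add(Rational(-23, 11), Mul(Pow(142, -1), -77)) = Add(Rational(-23, 11), Mul(Rational(1, 142), -77)) = Add(Rational(-23, 11), Rational(-77, 142)) = Rational(-4113, 1562)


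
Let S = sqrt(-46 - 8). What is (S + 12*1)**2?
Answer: 90 + 72*I*sqrt(6) ≈ 90.0 + 176.36*I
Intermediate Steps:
S = 3*I*sqrt(6) (S = sqrt(-54) = 3*I*sqrt(6) ≈ 7.3485*I)
(S + 12*1)**2 = (3*I*sqrt(6) + 12*1)**2 = (3*I*sqrt(6) + 12)**2 = (12 + 3*I*sqrt(6))**2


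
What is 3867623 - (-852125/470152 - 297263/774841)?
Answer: 82879350754122261/21429002696 ≈ 3.8676e+6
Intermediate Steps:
3867623 - (-852125/470152 - 297263/774841) = 3867623 - (-852125*1/470152 - 297263*1/774841) = 3867623 - (-50125/27656 - 297263/774841) = 3867623 - 1*(-47060010653/21429002696) = 3867623 + 47060010653/21429002696 = 82879350754122261/21429002696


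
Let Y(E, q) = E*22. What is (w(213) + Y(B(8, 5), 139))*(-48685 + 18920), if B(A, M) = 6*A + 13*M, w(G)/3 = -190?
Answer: -57029740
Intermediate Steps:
w(G) = -570 (w(G) = 3*(-190) = -570)
Y(E, q) = 22*E
(w(213) + Y(B(8, 5), 139))*(-48685 + 18920) = (-570 + 22*(6*8 + 13*5))*(-48685 + 18920) = (-570 + 22*(48 + 65))*(-29765) = (-570 + 22*113)*(-29765) = (-570 + 2486)*(-29765) = 1916*(-29765) = -57029740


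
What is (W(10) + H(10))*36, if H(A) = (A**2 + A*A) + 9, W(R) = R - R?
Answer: 7524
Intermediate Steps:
W(R) = 0
H(A) = 9 + 2*A**2 (H(A) = (A**2 + A**2) + 9 = 2*A**2 + 9 = 9 + 2*A**2)
(W(10) + H(10))*36 = (0 + (9 + 2*10**2))*36 = (0 + (9 + 2*100))*36 = (0 + (9 + 200))*36 = (0 + 209)*36 = 209*36 = 7524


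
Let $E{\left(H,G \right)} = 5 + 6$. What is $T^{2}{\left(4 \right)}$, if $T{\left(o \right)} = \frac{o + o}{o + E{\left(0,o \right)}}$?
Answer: $\frac{64}{225} \approx 0.28444$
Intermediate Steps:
$E{\left(H,G \right)} = 11$
$T{\left(o \right)} = \frac{2 o}{11 + o}$ ($T{\left(o \right)} = \frac{o + o}{o + 11} = \frac{2 o}{11 + o}$)
$T^{2}{\left(4 \right)} = \left(2 \cdot 4 \frac{1}{11 + 4}\right)^{2} = \left(2 \cdot 4 \cdot \frac{1}{15}\right)^{2} = \left(\frac{8}{15}\right)^{2} = \frac{64}{225}$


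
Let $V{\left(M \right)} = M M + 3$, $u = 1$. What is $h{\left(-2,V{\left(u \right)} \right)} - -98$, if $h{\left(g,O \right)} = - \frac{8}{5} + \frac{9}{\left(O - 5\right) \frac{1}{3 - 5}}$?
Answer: $\frac{572}{5} \approx 114.4$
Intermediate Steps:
$V{\left(M \right)} = 3 + M^{2}$ ($V{\left(M \right)} = M^{2} + 3 = 3 + M^{2}$)
$h{\left(g,O \right)} = - \frac{8}{5} + \frac{9}{\frac{5}{2} - \frac{O}{2}}$ ($h{\left(g,O \right)} = \left(-8\right) \frac{1}{5} + \frac{9}{\left(-5 + O\right) \frac{1}{-2}} = - \frac{8}{5} + \frac{9}{\left(-5 + O\right) \left(- \frac{1}{2}\right)} = - \frac{8}{5} + \frac{9}{\frac{5}{2} - \frac{O}{2}}$)
$h{\left(-2,V{\left(u \right)} \right)} - -98 = \frac{2 \left(-25 - 4 \left(3 + 1^{2}\right)\right)}{5 \left(-5 + \left(3 + 1^{2}\right)\right)} - -98 = \frac{2 \left(-25 - 4 \left(3 + 1\right)\right)}{5 \left(-5 + \left(3 + 1\right)\right)} + 98 = \frac{2 \left(-25 - 16\right)}{5 \left(-5 + 4\right)} + 98 = \frac{2 \left(-25 - 16\right)}{5 \left(-1\right)} + 98 = \frac{2}{5} \left(-1\right) \left(-41\right) + 98 = \frac{82}{5} + 98 = \frac{572}{5}$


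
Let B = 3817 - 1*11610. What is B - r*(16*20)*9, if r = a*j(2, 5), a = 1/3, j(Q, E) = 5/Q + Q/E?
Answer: -10577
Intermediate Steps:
a = ⅓ (a = 1*(⅓) = ⅓ ≈ 0.33333)
r = 29/30 (r = (5/2 + 2/5)/3 = (5*(½) + 2*(⅕))/3 = (5/2 + ⅖)/3 = (⅓)*(29/10) = 29/30 ≈ 0.96667)
B = -7793 (B = 3817 - 11610 = -7793)
B - r*(16*20)*9 = -7793 - 29*(16*20)*9/30 = -7793 - 29*320*9/30 = -7793 - 29*2880/30 = -7793 - 1*2784 = -7793 - 2784 = -10577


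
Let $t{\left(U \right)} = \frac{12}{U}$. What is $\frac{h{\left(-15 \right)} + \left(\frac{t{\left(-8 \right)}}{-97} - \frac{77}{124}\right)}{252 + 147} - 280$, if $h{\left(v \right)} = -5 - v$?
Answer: $- \frac{1343655163}{4799172} \approx -279.98$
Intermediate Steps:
$\frac{h{\left(-15 \right)} + \left(\frac{t{\left(-8 \right)}}{-97} - \frac{77}{124}\right)}{252 + 147} - 280 = \frac{\left(-5 - -15\right) - \left(\frac{77}{124} - \frac{12 \frac{1}{-8}}{-97}\right)}{252 + 147} - 280 = \frac{\left(-5 + 15\right) - \left(\frac{77}{124} - 12 \left(- \frac{1}{8}\right) \left(- \frac{1}{97}\right)\right)}{399} - 280 = \left(10 - \frac{7283}{12028}\right) \frac{1}{399} - 280 = \frac{112997}{12028} \cdot \frac{1}{399} - 280 = \frac{112997}{4799172} - 280 = - \frac{1343655163}{4799172}$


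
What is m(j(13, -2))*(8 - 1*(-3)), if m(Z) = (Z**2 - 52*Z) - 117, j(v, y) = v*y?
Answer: 21021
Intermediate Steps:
m(Z) = -117 + Z**2 - 52*Z
m(j(13, -2))*(8 - 1*(-3)) = (-117 + (13*(-2))**2 - 676*(-2))*(8 - 1*(-3)) = (-117 + (-26)**2 - 52*(-26))*(8 + 3) = (-117 + 676 + 1352)*11 = 1911*11 = 21021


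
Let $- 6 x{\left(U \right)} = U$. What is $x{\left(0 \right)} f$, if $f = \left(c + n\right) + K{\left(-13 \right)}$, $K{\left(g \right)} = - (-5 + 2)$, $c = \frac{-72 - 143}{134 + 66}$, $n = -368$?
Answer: $0$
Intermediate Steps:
$c = - \frac{43}{40}$ ($c = - \frac{215}{200} = \left(-215\right) \frac{1}{200} = - \frac{43}{40} \approx -1.075$)
$x{\left(U \right)} = - \frac{U}{6}$
$K{\left(g \right)} = 3$ ($K{\left(g \right)} = \left(-1\right) \left(-3\right) = 3$)
$f = - \frac{14643}{40}$ ($f = \left(- \frac{43}{40} - 368\right) + 3 = - \frac{14763}{40} + 3 = - \frac{14643}{40} \approx -366.08$)
$x{\left(0 \right)} f = \left(- \frac{1}{6}\right) 0 \left(- \frac{14643}{40}\right) = 0 \left(- \frac{14643}{40}\right) = 0$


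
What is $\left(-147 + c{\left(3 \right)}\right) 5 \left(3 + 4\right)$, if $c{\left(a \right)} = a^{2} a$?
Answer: $-4200$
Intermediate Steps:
$c{\left(a \right)} = a^{3}$
$\left(-147 + c{\left(3 \right)}\right) 5 \left(3 + 4\right) = \left(-147 + 3^{3}\right) 5 \left(3 + 4\right) = \left(-147 + 27\right) 5 \cdot 7 = \left(-120\right) 35 = -4200$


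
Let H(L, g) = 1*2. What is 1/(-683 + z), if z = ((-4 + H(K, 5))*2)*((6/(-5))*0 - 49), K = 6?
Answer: -1/487 ≈ -0.0020534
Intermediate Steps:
H(L, g) = 2
z = 196 (z = ((-4 + 2)*2)*((6/(-5))*0 - 49) = (-2*2)*((6*(-⅕))*0 - 49) = -4*(-6/5*0 - 49) = -4*(0 - 49) = -4*(-49) = 196)
1/(-683 + z) = 1/(-683 + 196) = 1/(-487) = -1/487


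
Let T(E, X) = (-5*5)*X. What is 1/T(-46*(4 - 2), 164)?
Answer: -1/4100 ≈ -0.00024390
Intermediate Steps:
T(E, X) = -25*X
1/T(-46*(4 - 2), 164) = 1/(-25*164) = 1/(-4100) = -1/4100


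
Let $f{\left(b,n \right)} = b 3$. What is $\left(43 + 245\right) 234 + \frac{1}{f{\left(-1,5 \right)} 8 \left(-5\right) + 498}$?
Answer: $\frac{41648257}{618} \approx 67392.0$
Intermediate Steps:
$f{\left(b,n \right)} = 3 b$
$\left(43 + 245\right) 234 + \frac{1}{f{\left(-1,5 \right)} 8 \left(-5\right) + 498} = \left(43 + 245\right) 234 + \frac{1}{3 \left(-1\right) 8 \left(-5\right) + 498} = 288 \cdot 234 + \frac{1}{\left(-3\right) 8 \left(-5\right) + 498} = 67392 + \frac{1}{\left(-24\right) \left(-5\right) + 498} = 67392 + \frac{1}{120 + 498} = 67392 + \frac{1}{618} = \frac{41648257}{618}$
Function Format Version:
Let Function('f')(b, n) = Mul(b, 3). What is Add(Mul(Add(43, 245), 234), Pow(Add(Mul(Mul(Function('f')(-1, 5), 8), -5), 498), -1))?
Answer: Rational(41648257, 618) ≈ 67392.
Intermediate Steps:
Function('f')(b, n) = Mul(3, b)
Add(Mul(Add(43, 245), 234), Pow(Add(Mul(Mul(Function('f')(-1, 5), 8), -5), 498), -1)) = Add(Mul(Add(43, 245), 234), Pow(Add(Mul(Mul(Mul(3, -1), 8), -5), 498), -1)) = Add(Mul(288, 234), Pow(Add(Mul(Mul(-3, 8), -5), 498), -1)) = Add(67392, Pow(Add(Mul(-24, -5), 498), -1)) = Add(67392, Pow(Add(120, 498), -1)) = Add(67392, Pow(618, -1)) = Add(67392, Rational(1, 618)) = Rational(41648257, 618)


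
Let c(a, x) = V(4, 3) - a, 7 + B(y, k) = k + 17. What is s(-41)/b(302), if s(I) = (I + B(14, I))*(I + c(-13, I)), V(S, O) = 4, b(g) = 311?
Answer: 1728/311 ≈ 5.5563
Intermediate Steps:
B(y, k) = 10 + k (B(y, k) = -7 + (k + 17) = -7 + (17 + k) = 10 + k)
c(a, x) = 4 - a
s(I) = (10 + 2*I)*(17 + I) (s(I) = (I + (10 + I))*(I + (4 - 1*(-13))) = (10 + 2*I)*(I + (4 + 13)) = (10 + 2*I)*(I + 17) = (10 + 2*I)*(17 + I))
s(-41)/b(302) = (170 + 2*(-41)**2 + 44*(-41))/311 = (170 + 2*1681 - 1804)*(1/311) = (170 + 3362 - 1804)*(1/311) = 1728*(1/311) = 1728/311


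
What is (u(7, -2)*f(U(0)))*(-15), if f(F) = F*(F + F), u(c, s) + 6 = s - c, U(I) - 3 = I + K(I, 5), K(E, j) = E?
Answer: 4050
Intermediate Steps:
U(I) = 3 + 2*I (U(I) = 3 + (I + I) = 3 + 2*I)
u(c, s) = -6 + s - c (u(c, s) = -6 + (s - c) = -6 + s - c)
f(F) = 2*F² (f(F) = F*(2*F) = 2*F²)
(u(7, -2)*f(U(0)))*(-15) = ((-6 - 2 - 1*7)*(2*(3 + 2*0)²))*(-15) = ((-6 - 2 - 7)*(2*(3 + 0)²))*(-15) = -30*3²*(-15) = -30*9*(-15) = -15*18*(-15) = -270*(-15) = 4050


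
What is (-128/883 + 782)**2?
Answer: 476621782884/779689 ≈ 6.1130e+5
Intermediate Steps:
(-128/883 + 782)**2 = (690378/883)**2 = 476621782884/779689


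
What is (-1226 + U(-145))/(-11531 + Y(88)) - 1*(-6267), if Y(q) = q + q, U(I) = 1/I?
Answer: 3439545532/548825 ≈ 6267.1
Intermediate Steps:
Y(q) = 2*q
(-1226 + U(-145))/(-11531 + Y(88)) - 1*(-6267) = (-1226 + 1/(-145))/(-11531 + 2*88) - 1*(-6267) = (-1226 - 1/145)/(-11531 + 176) + 6267 = -177771/145/(-11355) + 6267 = -177771/145*(-1/11355) + 6267 = 59257/548825 + 6267 = 3439545532/548825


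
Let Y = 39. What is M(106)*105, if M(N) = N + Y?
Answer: 15225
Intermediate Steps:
M(N) = 39 + N (M(N) = N + 39 = 39 + N)
M(106)*105 = (39 + 106)*105 = 145*105 = 15225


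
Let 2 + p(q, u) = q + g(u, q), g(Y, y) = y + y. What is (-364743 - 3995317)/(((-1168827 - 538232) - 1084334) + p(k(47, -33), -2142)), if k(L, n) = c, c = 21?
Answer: 1090015/697833 ≈ 1.5620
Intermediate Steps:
g(Y, y) = 2*y
k(L, n) = 21
p(q, u) = -2 + 3*q (p(q, u) = -2 + (q + 2*q) = -2 + 3*q)
(-364743 - 3995317)/(((-1168827 - 538232) - 1084334) + p(k(47, -33), -2142)) = (-364743 - 3995317)/(((-1168827 - 538232) - 1084334) + (-2 + 3*21)) = -4360060/((-1707059 - 1084334) + (-2 + 63)) = -4360060/(-2791393 + 61) = -4360060/(-2791332) = -4360060*(-1/2791332) = 1090015/697833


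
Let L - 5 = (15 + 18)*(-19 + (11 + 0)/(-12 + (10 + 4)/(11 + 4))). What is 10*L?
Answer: -543485/83 ≈ -6548.0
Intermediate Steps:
L = -108697/166 (L = 5 + (15 + 18)*(-19 + (11 + 0)/(-12 + (10 + 4)/(11 + 4))) = 5 + 33*(-19 + 11/(-12 + 14/15)) = 5 + 33*(-19 + 11/(-166/15)) = 5 + 33*(-19 + 11*(-15/166)) = 5 + 33*(-19 - 165/166) = 5 + 33*(-3319/166) = 5 - 109527/166 = -108697/166 ≈ -654.80)
10*L = 10*(-108697/166) = -543485/83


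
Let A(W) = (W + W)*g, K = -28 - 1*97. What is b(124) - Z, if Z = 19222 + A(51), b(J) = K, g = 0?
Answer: -19347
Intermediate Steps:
K = -125 (K = -28 - 97 = -125)
b(J) = -125
A(W) = 0 (A(W) = (W + W)*0 = (2*W)*0 = 0)
Z = 19222 (Z = 19222 + 0 = 19222)
b(124) - Z = -125 - 1*19222 = -125 - 19222 = -19347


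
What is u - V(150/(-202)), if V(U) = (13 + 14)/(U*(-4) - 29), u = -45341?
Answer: -119198762/2629 ≈ -45340.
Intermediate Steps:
V(U) = 27/(-29 - 4*U) (V(U) = 27/(-4*U - 29) = 27/(-29 - 4*U))
u - V(150/(-202)) = -45341 - (-27)/(29 + 4*(150/(-202))) = -45341 - (-27)/(29 + 4*(150*(-1/202))) = -45341 - (-27)/(29 + 4*(-75/101)) = -45341 - (-27)/(29 - 300/101) = -45341 - (-27)/2629/101 = -45341 - (-27)*101/2629 = -45341 - 1*(-2727/2629) = -45341 + 2727/2629 = -119198762/2629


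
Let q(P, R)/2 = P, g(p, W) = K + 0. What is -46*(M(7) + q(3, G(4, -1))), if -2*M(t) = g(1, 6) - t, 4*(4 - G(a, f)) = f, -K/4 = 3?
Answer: -713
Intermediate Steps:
K = -12 (K = -4*3 = -12)
G(a, f) = 4 - f/4
g(p, W) = -12 (g(p, W) = -12 + 0 = -12)
q(P, R) = 2*P
M(t) = 6 + t/2 (M(t) = -(-12 - t)/2 = 6 + t/2)
-46*(M(7) + q(3, G(4, -1))) = -46*((6 + (½)*7) + 2*3) = -46*((6 + 7/2) + 6) = -46*(19/2 + 6) = -46*31/2 = -713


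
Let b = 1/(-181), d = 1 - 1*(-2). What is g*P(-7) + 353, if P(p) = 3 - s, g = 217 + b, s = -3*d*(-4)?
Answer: -1232215/181 ≈ -6807.8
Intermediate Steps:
d = 3 (d = 1 + 2 = 3)
b = -1/181 ≈ -0.0055249
s = 36 (s = -3*3*(-4) = -9*(-4) = 36)
g = 39276/181 (g = 217 - 1/181 = 39276/181 ≈ 216.99)
P(p) = -33 (P(p) = 3 - 1*36 = 3 - 36 = -33)
g*P(-7) + 353 = (39276/181)*(-33) + 353 = -1296108/181 + 353 = -1232215/181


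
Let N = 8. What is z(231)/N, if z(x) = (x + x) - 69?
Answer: 393/8 ≈ 49.125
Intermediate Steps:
z(x) = -69 + 2*x (z(x) = 2*x - 69 = -69 + 2*x)
z(231)/N = (-69 + 2*231)/8 = (-69 + 462)/8 = (⅛)*393 = 393/8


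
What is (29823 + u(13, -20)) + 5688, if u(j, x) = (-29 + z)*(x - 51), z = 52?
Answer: 33878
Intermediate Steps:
u(j, x) = -1173 + 23*x (u(j, x) = (-29 + 52)*(x - 51) = 23*(-51 + x) = -1173 + 23*x)
(29823 + u(13, -20)) + 5688 = (29823 + (-1173 + 23*(-20))) + 5688 = (29823 + (-1173 - 460)) + 5688 = (29823 - 1633) + 5688 = 28190 + 5688 = 33878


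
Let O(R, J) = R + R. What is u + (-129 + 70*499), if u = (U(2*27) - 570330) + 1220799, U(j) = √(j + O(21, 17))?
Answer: 685270 + 4*√6 ≈ 6.8528e+5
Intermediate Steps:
O(R, J) = 2*R
U(j) = √(42 + j) (U(j) = √(j + 2*21) = √(j + 42) = √(42 + j))
u = 650469 + 4*√6 (u = (√(42 + 2*27) - 570330) + 1220799 = (√(42 + 54) - 570330) + 1220799 = (√96 - 570330) + 1220799 = (4*√6 - 570330) + 1220799 = (-570330 + 4*√6) + 1220799 = 650469 + 4*√6 ≈ 6.5048e+5)
u + (-129 + 70*499) = (650469 + 4*√6) + (-129 + 70*499) = (650469 + 4*√6) + (-129 + 34930) = (650469 + 4*√6) + 34801 = 685270 + 4*√6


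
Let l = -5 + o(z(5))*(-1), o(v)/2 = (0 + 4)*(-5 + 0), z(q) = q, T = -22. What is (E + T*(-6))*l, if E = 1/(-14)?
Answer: 9235/2 ≈ 4617.5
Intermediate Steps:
E = -1/14 ≈ -0.071429
o(v) = -40 (o(v) = 2*((0 + 4)*(-5 + 0)) = 2*(4*(-5)) = 2*(-20) = -40)
l = 35 (l = -5 - 40*(-1) = -5 + 40 = 35)
(E + T*(-6))*l = (-1/14 - 22*(-6))*35 = (-1/14 + 132)*35 = (1847/14)*35 = 9235/2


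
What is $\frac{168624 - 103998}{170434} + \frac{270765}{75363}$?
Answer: $\frac{8502995208}{2140736257} \approx 3.972$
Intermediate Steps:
$\frac{168624 - 103998}{170434} + \frac{270765}{75363} = \left(168624 - 103998\right) \frac{1}{170434} + 270765 \cdot \frac{1}{75363} = 64626 \cdot \frac{1}{170434} + \frac{90255}{25121} = \frac{32313}{85217} + \frac{90255}{25121} = \frac{8502995208}{2140736257}$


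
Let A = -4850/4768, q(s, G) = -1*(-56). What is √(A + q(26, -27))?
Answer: √19530771/596 ≈ 7.4150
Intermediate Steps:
q(s, G) = 56
A = -2425/2384 (A = -4850*1/4768 = -2425/2384 ≈ -1.0172)
√(A + q(26, -27)) = √(-2425/2384 + 56) = √(131079/2384) = √19530771/596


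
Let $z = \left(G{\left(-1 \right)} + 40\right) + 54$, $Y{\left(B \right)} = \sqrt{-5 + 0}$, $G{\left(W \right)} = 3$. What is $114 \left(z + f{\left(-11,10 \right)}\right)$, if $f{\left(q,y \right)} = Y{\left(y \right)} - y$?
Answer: $9918 + 114 i \sqrt{5} \approx 9918.0 + 254.91 i$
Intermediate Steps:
$Y{\left(B \right)} = i \sqrt{5}$ ($Y{\left(B \right)} = \sqrt{-5} = i \sqrt{5}$)
$f{\left(q,y \right)} = - y + i \sqrt{5}$ ($f{\left(q,y \right)} = i \sqrt{5} - y = - y + i \sqrt{5}$)
$z = 97$ ($z = \left(3 + 40\right) + 54 = 43 + 54 = 97$)
$114 \left(z + f{\left(-11,10 \right)}\right) = 114 \left(97 + \left(\left(-1\right) 10 + i \sqrt{5}\right)\right) = 114 \left(97 - \left(10 - i \sqrt{5}\right)\right) = 114 \left(87 + i \sqrt{5}\right) = 9918 + 114 i \sqrt{5}$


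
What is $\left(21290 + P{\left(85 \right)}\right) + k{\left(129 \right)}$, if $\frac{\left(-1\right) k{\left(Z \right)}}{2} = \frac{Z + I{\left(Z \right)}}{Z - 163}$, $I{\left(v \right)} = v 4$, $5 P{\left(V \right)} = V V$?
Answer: $\frac{387140}{17} \approx 22773.0$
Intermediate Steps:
$P{\left(V \right)} = \frac{V^{2}}{5}$ ($P{\left(V \right)} = \frac{V V}{5} = \frac{V^{2}}{5}$)
$I{\left(v \right)} = 4 v$
$k{\left(Z \right)} = - \frac{10 Z}{-163 + Z}$ ($k{\left(Z \right)} = - 2 \frac{Z + 4 Z}{Z - 163} = - 2 \frac{5 Z}{-163 + Z} = - \frac{10 Z}{-163 + Z}$)
$\left(21290 + P{\left(85 \right)}\right) + k{\left(129 \right)} = \left(21290 + \frac{85^{2}}{5}\right) - \frac{1290}{-163 + 129} = \left(21290 + \frac{1}{5} \cdot 7225\right) - \frac{1290}{-34} = \left(21290 + 1445\right) - 1290 \left(- \frac{1}{34}\right) = 22735 + \frac{645}{17} = \frac{387140}{17}$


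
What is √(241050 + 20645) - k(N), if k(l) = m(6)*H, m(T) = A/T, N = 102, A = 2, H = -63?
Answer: 21 + √261695 ≈ 532.56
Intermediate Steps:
m(T) = 2/T
k(l) = -21 (k(l) = (2/6)*(-63) = (2*(⅙))*(-63) = (⅓)*(-63) = -21)
√(241050 + 20645) - k(N) = √(241050 + 20645) - 1*(-21) = √261695 + 21 = 21 + √261695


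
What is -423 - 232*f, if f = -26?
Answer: 5609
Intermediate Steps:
-423 - 232*f = -423 - 232*(-26) = -423 + 6032 = 5609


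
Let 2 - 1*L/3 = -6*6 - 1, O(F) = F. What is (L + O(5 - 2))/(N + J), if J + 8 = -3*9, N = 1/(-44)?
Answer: -5280/1541 ≈ -3.4263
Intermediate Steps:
N = -1/44 ≈ -0.022727
J = -35 (J = -8 - 3*9 = -8 - 27 = -35)
L = 117 (L = 6 - 3*(-6*6 - 1) = 6 - 3*(-36 - 1) = 6 - 3*(-37) = 6 + 111 = 117)
(L + O(5 - 2))/(N + J) = (117 + (5 - 2))/(-1/44 - 35) = (117 + 3)/(-1541/44) = -44/1541*120 = -5280/1541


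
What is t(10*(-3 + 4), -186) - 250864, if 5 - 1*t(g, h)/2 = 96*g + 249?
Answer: -253272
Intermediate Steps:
t(g, h) = -488 - 192*g (t(g, h) = 10 - 2*(96*g + 249) = 10 - 2*(249 + 96*g) = 10 + (-498 - 192*g) = -488 - 192*g)
t(10*(-3 + 4), -186) - 250864 = (-488 - 1920*(-3 + 4)) - 250864 = (-488 - 1920) - 250864 = -2408 - 250864 = -253272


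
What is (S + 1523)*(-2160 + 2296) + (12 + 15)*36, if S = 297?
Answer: 248492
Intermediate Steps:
(S + 1523)*(-2160 + 2296) + (12 + 15)*36 = (297 + 1523)*(-2160 + 2296) + (12 + 15)*36 = 1820*136 + 27*36 = 247520 + 972 = 248492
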